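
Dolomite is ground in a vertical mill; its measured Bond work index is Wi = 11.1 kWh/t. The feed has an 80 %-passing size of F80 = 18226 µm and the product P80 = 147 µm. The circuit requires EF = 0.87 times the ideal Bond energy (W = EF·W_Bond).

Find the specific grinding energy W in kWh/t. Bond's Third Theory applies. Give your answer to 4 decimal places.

W = 10·Wi·[P80^(−½) − F80^(−½)]
1/√147 = 0.082479;  1/√18226 = 0.007407
W = 10·11.1·(0.082479 − 0.007407) = 8.3329 kWh/t
Apply correction: 8.3329 × 0.87 = 7.2496 kWh/t

W = 7.2496 kWh/t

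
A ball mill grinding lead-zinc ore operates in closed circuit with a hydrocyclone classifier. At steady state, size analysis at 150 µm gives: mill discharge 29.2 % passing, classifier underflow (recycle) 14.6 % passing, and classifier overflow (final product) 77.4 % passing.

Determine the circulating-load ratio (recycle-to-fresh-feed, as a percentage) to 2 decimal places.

Balance %-passing 150 µm (r = R/F):
(1+r)·d = r·u + o ⇒ r = (o−d)/(d−u)
r = (77.4 − 29.2)/(29.2 − 14.6) = 48.2/14.6 = 3.3014
CL = 100·r = 330.14 %

CL = 330.14 %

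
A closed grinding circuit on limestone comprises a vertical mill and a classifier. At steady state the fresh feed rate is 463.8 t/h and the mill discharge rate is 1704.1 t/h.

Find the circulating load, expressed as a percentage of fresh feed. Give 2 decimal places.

Steady state: M = F + R.
R = M − F = 1704.1 − 463.8 = 1240.3 t/h
CL = 100·R/F = 100·1240.3/463.8 = 267.42 %

CL = 267.42 %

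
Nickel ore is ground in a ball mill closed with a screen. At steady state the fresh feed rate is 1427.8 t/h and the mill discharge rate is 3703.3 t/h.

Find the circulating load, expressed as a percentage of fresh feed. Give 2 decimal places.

CL = 159.37 %

Steady state: M = F + R.
R = M − F = 3703.3 − 1427.8 = 2275.5 t/h
CL = 100·R/F = 100·2275.5/1427.8 = 159.37 %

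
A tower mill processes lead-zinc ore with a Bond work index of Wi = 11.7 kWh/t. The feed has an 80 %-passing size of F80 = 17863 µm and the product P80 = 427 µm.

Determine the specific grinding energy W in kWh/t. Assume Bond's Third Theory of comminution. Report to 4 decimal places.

Bond: W = 10·Wi·(1/√P80 − 1/√F80)
1/√427 = 0.048393;  1/√17863 = 0.007482
W = 10·11.7·(0.048393 − 0.007482) = 4.7866 kWh/t

W = 4.7866 kWh/t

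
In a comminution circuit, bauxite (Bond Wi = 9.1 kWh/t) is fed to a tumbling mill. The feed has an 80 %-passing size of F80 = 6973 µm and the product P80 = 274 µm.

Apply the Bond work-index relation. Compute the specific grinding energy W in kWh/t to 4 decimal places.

W = 4.4077 kWh/t

W = 10·Wi·[P80^(−½) − F80^(−½)]
1/√274 = 0.060412;  1/√6973 = 0.011975
W = 10·9.1·(0.060412 − 0.011975) = 4.4077 kWh/t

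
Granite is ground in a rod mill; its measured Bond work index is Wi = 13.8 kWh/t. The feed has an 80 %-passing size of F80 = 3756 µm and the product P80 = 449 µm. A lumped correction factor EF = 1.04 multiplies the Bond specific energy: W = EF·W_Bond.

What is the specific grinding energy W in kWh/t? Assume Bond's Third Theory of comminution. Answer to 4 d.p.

W = 10·Wi·(P80^(-½) − F80^(-½))
1/√449 = 0.047193;  1/√3756 = 0.016317
W = 10·13.8·(0.047193 − 0.016317) = 4.2609 kWh/t
With EF = 1.04: W = 4.2609·1.04 = 4.4313 kWh/t

W = 4.4313 kWh/t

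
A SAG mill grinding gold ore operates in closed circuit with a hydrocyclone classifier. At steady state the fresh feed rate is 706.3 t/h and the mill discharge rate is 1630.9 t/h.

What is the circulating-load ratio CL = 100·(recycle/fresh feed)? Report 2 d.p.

Mill node: discharge = fresh + recycle.
R = M − F = 1630.9 − 706.3 = 924.6 t/h
CL = 100·R/F = 100·924.6/706.3 = 130.91 %

CL = 130.91 %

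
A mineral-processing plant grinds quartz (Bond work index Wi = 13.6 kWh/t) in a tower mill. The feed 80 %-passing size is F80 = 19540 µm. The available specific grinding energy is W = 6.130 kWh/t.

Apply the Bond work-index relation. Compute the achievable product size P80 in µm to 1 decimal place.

W = 10·Wi·(P80^(-½) − F80^(-½))
⇒ 1/√P80 = W/(10 Wi) + 1/√F80
  = 6.1300/(10·13.6) + 1/√19540 = 0.045074 + 0.007154 = 0.052227
P80 = (1/0.052227)² = 19.1471² = 366.61 µm

P80 = 366.6 µm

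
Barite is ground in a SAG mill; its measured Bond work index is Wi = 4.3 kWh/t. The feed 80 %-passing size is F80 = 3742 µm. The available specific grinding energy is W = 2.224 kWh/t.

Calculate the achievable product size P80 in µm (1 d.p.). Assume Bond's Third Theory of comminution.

W = 10·Wi·(P80^(-½) − F80^(-½))
1/√P80 = 1/√F80 + W/(10·Wi)
  = 2.2240/(10·4.3) + 1/√3742 = 0.051721 + 0.016347 = 0.068068
P80 = (1/0.068068)² = 14.6911² = 215.83 µm

P80 = 215.8 µm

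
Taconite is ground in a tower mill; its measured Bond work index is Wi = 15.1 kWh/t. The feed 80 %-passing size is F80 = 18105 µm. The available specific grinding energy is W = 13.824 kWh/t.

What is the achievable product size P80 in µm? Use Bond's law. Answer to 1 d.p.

W_Bond = 10·Wi·(1/√P₈₀ − 1/√F₈₀)
P80^(−½) = W/(10 Wi) + F80^(−½)
  = 13.8240/(10·15.1) + 1/√18105 = 0.091550 + 0.007432 = 0.098982
P80 = (1/0.098982)² = 10.1029² = 102.07 µm

P80 = 102.1 µm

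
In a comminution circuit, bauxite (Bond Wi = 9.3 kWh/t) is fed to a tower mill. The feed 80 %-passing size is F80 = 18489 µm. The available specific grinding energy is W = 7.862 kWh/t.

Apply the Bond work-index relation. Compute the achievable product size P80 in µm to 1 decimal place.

W = 10 Wi (P80^-0.5 − F80^-0.5)
⇒ 1/√P80 = W/(10·Wi) + 1/√F80
  = 7.8620/(10·9.3) + 1/√18489 = 0.084538 + 0.007354 = 0.091892
P80 = (1/0.091892)² = 10.8823² = 118.43 µm

P80 = 118.4 µm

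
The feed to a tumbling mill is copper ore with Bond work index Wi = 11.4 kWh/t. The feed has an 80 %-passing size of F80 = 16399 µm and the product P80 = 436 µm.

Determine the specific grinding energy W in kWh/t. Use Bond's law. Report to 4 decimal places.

W = 10·Wi·(P80^(-½) − F80^(-½))
1/√436 = 0.047891;  1/√16399 = 0.007809
W = 10·11.4·(0.047891 − 0.007809) = 4.5694 kWh/t

W = 4.5694 kWh/t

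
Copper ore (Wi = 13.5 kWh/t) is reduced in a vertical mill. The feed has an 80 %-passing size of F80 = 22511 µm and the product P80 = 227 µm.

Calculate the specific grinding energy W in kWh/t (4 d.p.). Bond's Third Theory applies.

W = 8.0605 kWh/t

Bond: W = 10·Wi·(1/√P80 − 1/√F80)
1/√227 = 0.066372;  1/√22511 = 0.006665
W = 10·13.5·(0.066372 − 0.006665) = 8.0605 kWh/t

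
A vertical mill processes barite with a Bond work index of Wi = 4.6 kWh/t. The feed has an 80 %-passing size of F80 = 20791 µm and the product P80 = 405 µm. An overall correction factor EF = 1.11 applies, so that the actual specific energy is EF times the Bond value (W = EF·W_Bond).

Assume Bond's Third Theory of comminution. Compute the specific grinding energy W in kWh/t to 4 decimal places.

W = 2.1831 kWh/t

Bond: W = 10·Wi·(1/√P80 − 1/√F80)
1/√405 = 0.049690;  1/√20791 = 0.006935
W = 10·4.6·(0.049690 − 0.006935) = 1.9667 kWh/t
With EF = 1.11: W = 1.9667·1.11 = 2.1831 kWh/t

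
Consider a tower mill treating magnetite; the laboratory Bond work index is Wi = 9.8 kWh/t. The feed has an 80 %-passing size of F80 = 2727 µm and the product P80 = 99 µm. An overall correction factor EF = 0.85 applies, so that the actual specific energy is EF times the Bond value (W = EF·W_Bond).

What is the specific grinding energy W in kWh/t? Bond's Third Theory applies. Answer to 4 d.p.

W = 10·Wi·[P80^(−½) − F80^(−½)]
1/√99 = 0.100504;  1/√2727 = 0.019149
W = 10·9.8·(0.100504 − 0.019149) = 7.9727 kWh/t
Apply correction: 7.9727 × 0.85 = 6.7768 kWh/t

W = 6.7768 kWh/t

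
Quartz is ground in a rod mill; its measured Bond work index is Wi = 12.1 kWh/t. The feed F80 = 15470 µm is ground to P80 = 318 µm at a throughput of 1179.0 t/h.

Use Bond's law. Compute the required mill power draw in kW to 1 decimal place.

Bond:  W = 10 Wi (1/√P − 1/√F)
W = 10·12.1·(1/√318 − 1/√15470) = 10·12.1·(0.048037) = 5.8125 kWh/t
P = W·T = 5.8125·1179.0 = 6852.9 kW

P = 6852.9 kW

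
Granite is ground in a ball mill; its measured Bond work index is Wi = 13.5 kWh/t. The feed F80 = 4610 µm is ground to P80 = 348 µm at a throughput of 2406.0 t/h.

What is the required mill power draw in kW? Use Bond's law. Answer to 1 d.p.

P = 12627.8 kW

W_Bond = 10·Wi·(1/√P₈₀ − 1/√F₈₀)
W = 10·13.5·(1/√348 − 1/√4610) = 10·13.5·(0.038877) = 5.2485 kWh/t
P = W·T = 5.2485·2406.0 = 12627.8 kW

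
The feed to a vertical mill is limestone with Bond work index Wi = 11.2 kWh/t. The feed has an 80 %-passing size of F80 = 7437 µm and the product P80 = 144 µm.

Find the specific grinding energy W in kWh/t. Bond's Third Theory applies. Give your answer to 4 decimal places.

W = 8.0346 kWh/t

W = 10 Wi (1/√P80 − 1/√F80)  [Bond]
1/√144 = 0.083333;  1/√7437 = 0.011596
W = 10·11.2·(0.083333 − 0.011596) = 8.0346 kWh/t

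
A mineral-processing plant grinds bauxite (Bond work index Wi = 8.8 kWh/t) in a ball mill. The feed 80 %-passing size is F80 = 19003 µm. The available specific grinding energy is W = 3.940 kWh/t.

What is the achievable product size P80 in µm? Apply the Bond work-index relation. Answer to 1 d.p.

W = 10 Wi (P80^-0.5 − F80^-0.5)
1/√P80 = 1/√F80 + W/(10·Wi)
  = 3.9400/(10·8.8) + 1/√19003 = 0.044773 + 0.007254 = 0.052027
P80 = (1/0.052027)² = 19.2208² = 369.44 µm

P80 = 369.4 µm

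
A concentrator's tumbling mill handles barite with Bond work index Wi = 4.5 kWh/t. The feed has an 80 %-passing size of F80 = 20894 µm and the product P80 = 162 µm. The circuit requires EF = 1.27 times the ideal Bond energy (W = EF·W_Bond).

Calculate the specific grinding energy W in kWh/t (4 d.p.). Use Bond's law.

W = 4.0948 kWh/t

W = 10 Wi (P80^-0.5 − F80^-0.5)
1/√162 = 0.078567;  1/√20894 = 0.006918
W = 10·4.5·(0.078567 − 0.006918) = 3.2242 kWh/t
With EF = 1.27: W = 3.2242·1.27 = 4.0948 kWh/t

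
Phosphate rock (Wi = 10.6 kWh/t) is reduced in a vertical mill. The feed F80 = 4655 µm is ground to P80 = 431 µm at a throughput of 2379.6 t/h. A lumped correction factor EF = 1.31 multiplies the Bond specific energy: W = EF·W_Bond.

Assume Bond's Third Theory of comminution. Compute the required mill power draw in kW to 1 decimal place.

P = 11073.2 kW

W = 10·Wi·[P80^(−½) − F80^(−½)]
W = 10·10.6·(1/√431 − 1/√4655) = 10·10.6·(0.033511) = 3.5522 kWh/t
Apply correction: 3.5522 × 1.31 = 4.6534 kWh/t
P_mill = W·ṁ = 4.6534·2379.6 = 11073.2 kW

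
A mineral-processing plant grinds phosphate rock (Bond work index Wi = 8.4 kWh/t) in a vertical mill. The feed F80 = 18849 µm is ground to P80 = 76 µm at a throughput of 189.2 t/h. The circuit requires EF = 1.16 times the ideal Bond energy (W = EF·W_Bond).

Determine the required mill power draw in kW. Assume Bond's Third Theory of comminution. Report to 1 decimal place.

P = 1980.4 kW

Bond: W = 10·Wi·(1/√P80 − 1/√F80)
W = 10·8.4·(1/√76 − 1/√18849) = 10·8.4·(0.107424) = 9.0236 kWh/t
Corrected W = EF·W_Bond = 1.16·9.0236 = 10.4674 kWh/t
P_mill = W·ṁ = 10.4674·189.2 = 1980.4 kW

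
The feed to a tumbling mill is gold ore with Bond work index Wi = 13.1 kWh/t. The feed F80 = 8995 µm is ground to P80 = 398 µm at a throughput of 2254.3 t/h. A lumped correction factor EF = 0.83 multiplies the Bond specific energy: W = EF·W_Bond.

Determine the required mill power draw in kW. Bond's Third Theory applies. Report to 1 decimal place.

W = 10 Wi / √P80 − 10 Wi / √F80
W = 10·13.1·(1/√398 − 1/√8995) = 10·13.1·(0.039582) = 5.1852 kWh/t
Apply correction: 5.1852 × 0.83 = 4.3037 kWh/t
Mill draw = 4.3037 × 2254.3 = 9701.9 kW

P = 9701.9 kW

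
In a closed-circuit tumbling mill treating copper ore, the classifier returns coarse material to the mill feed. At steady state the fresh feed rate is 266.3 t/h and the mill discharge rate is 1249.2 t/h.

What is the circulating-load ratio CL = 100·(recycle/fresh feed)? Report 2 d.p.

CL = 369.10 %

Mill node: discharge = fresh + recycle.
R = M − F = 1249.2 − 266.3 = 982.9 t/h
CL = 100·R/F = 100·982.9/266.3 = 369.10 %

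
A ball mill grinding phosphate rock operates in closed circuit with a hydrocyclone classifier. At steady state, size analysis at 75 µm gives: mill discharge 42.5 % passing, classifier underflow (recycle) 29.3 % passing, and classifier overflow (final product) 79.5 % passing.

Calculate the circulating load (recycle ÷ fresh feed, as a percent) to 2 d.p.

Classifier node, passing 75 µm:
(1+r)d = ru + o → r = (o−d)/(d−u)
r = (79.5 − 42.5)/(42.5 − 29.3) = 37.0/13.2 = 2.8030
CL = 100·r = 280.30 %

CL = 280.30 %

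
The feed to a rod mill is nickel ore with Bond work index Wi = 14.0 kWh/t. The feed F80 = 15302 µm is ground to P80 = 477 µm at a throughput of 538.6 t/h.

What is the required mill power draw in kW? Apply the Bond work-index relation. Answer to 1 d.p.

W = 10 Wi / √P80 − 10 Wi / √F80
W = 10·14.0·(1/√477 − 1/√15302) = 10·14.0·(0.037703) = 5.2784 kWh/t
P_mill = W·ṁ = 5.2784·538.6 = 2842.9 kW

P = 2842.9 kW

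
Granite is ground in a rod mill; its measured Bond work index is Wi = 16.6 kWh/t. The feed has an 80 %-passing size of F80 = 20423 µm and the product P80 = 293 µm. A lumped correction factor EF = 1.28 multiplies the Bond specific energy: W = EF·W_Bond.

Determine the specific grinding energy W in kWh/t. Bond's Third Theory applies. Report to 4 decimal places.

W = 10 Wi (P80^-0.5 − F80^-0.5)
1/√293 = 0.058421;  1/√20423 = 0.006997
W = 10·16.6·(0.058421 − 0.006997) = 8.5362 kWh/t
With EF = 1.28: W = 8.5362·1.28 = 10.9264 kWh/t

W = 10.9264 kWh/t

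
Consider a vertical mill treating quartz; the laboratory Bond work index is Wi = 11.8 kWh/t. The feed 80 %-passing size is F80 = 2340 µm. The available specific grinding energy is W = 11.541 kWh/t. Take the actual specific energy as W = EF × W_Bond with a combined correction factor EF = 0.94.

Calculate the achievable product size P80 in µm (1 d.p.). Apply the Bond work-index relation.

P80 = 64.3 µm

Bond: W = 10·Wi·(1/√P80 − 1/√F80)
W_Bond = W / EF = 11.541 / 0.94 = 12.2777 kWh/t
⇒ 1/√P80 = W_Bond/(10·Wi) + 1/√F80
  = 12.2777/(10·11.8) + 1/√2340 = 0.104048 + 0.020672 = 0.124720
P80 = (1/0.124720)² = 8.0179² = 64.29 µm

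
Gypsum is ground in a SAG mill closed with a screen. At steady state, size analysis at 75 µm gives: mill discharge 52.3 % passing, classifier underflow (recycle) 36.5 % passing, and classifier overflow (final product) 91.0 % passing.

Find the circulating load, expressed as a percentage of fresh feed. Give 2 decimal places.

Classifier node, passing 75 µm:
d + r·d = r·u + o → r(d−u) = o−d
r = (91.0 − 52.3)/(52.3 − 36.5) = 38.7/15.8 = 2.4494
CL = 100·r = 244.94 %

CL = 244.94 %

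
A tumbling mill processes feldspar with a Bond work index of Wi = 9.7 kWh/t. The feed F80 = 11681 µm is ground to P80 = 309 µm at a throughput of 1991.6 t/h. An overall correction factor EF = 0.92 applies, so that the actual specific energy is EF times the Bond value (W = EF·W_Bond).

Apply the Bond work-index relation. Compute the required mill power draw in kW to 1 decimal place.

W = 10 Wi / √P80 − 10 Wi / √F80
W = 10·9.7·(1/√309 − 1/√11681) = 10·9.7·(0.047635) = 4.6206 kWh/t
Apply correction: 4.6206 × 0.92 = 4.2510 kWh/t
P = W·T = 4.2510·1991.6 = 8466.3 kW

P = 8466.3 kW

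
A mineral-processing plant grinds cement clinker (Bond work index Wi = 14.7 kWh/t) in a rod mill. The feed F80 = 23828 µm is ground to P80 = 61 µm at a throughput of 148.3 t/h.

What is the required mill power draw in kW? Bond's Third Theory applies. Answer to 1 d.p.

P = 2650.0 kW

W = 10 Wi / √P80 − 10 Wi / √F80
W = 10·14.7·(1/√61 − 1/√23828) = 10·14.7·(0.121559) = 17.8691 kWh/t
P_mill = W·ṁ = 17.8691·148.3 = 2650.0 kW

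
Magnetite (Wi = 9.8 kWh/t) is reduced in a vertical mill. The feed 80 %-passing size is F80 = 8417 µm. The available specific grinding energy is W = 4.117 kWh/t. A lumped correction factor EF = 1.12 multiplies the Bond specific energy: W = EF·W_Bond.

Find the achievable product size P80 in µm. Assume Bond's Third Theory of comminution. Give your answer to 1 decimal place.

W = 10 Wi (1/√P80 − 1/√F80)  [Bond]
W_Bond = W / EF = 4.117 / 1.12 = 3.6759 kWh/t
⇒ 1/√P80 = W_Bond/(10 Wi) + 1/√F80
  = 3.6759/(10·9.8) + 1/√8417 = 0.037509 + 0.010900 = 0.048409
P80 = (1/0.048409)² = 20.6573² = 426.73 µm

P80 = 426.7 µm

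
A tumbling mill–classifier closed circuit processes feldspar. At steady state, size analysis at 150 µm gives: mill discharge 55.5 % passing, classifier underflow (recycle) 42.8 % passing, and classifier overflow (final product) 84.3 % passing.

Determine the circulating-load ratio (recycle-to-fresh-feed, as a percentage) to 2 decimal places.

CL = 226.77 %

Let r = R/F. Size balance at 150 µm:
(1+r)·d = r·u + o ⇒ r = (o−d)/(d−u)
r = (84.3 − 55.5)/(55.5 − 42.8) = 28.8/12.7 = 2.2677
CL = 100·r = 226.77 %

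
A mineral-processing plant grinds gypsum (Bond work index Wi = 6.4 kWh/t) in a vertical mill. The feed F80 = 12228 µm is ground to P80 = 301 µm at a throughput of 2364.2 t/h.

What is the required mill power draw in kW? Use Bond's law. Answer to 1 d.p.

P = 7353.0 kW

W = 10·Wi·[P80^(−½) − F80^(−½)]
W = 10·6.4·(1/√301 − 1/√12228) = 10·6.4·(0.048596) = 3.1101 kWh/t
P = W·T = 3.1101·2364.2 = 7353.0 kW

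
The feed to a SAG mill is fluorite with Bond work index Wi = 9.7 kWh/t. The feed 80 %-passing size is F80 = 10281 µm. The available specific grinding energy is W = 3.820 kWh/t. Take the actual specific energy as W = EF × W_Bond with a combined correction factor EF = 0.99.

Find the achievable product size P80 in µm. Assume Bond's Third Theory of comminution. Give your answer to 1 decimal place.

Bond:  W = 10 Wi (1/√P − 1/√F)
W_Bond = W / EF = 3.820 / 0.99 = 3.8586 kWh/t
⇒ 1/√P80 = W_Bond/(10 Wi) + 1/√F80
  = 3.8586/(10·9.7) + 1/√10281 = 0.039779 + 0.009862 = 0.049642
P80 = (1/0.049642)² = 20.1444² = 405.80 µm

P80 = 405.8 µm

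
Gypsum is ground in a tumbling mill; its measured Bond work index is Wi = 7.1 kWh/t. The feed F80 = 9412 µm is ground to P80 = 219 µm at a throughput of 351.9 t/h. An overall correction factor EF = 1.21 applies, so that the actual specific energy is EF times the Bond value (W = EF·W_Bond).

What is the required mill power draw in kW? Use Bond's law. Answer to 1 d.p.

W_Bond = 10·Wi·(1/√P₈₀ − 1/√F₈₀)
W = 10·7.1·(1/√219 − 1/√9412) = 10·7.1·(0.057266) = 4.0659 kWh/t
With EF = 1.21: W = 4.0659·1.21 = 4.9197 kWh/t
P_mill = W·ṁ = 4.9197·351.9 = 1731.3 kW

P = 1731.3 kW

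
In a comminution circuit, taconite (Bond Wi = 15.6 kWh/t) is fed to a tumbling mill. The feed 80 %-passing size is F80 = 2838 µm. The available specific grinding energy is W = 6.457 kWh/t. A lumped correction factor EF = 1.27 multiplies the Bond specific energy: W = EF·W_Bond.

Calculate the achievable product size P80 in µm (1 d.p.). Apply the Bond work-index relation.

P80 = 379.1 µm

W = 10 Wi (P80^-0.5 − F80^-0.5)
W_Bond = W / EF = 6.457 / 1.27 = 5.0843 kWh/t
⇒ 1/√P80 = W_Bond/(10·Wi) + 1/√F80
  = 5.0843/(10·15.6) + 1/√2838 = 0.032591 + 0.018771 = 0.051363
P80 = (1/0.051363)² = 19.4694² = 379.06 µm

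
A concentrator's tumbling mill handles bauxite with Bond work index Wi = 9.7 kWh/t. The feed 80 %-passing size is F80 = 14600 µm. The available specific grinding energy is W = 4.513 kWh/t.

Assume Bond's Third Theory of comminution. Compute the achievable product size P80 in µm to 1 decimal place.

W = 10·Wi·[P80^(−½) − F80^(−½)]
⇒ 1/√P80 = W/(10·Wi) + 1/√F80
  = 4.5130/(10·9.7) + 1/√14600 = 0.046526 + 0.008276 = 0.054802
P80 = (1/0.054802)² = 18.2476² = 332.97 µm

P80 = 333.0 µm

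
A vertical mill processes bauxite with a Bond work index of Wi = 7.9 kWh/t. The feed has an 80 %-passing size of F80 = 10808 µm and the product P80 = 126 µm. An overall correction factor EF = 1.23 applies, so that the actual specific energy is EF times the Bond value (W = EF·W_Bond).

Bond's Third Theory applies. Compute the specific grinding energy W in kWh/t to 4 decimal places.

W = 7.7219 kWh/t

W = 10·Wi·(P80^(-½) − F80^(-½))
1/√126 = 0.089087;  1/√10808 = 0.009619
W = 10·7.9·(0.089087 − 0.009619) = 6.2780 kWh/t
Corrected W = EF·W_Bond = 1.23·6.2780 = 7.7219 kWh/t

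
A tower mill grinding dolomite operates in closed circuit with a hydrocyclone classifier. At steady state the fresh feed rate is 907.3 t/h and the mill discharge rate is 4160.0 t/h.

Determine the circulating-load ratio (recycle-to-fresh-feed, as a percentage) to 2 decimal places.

Steady state: M = F + R.
R = M − F = 4160.0 − 907.3 = 3252.7 t/h
CL = 100·R/F = 100·3252.7/907.3 = 358.50 %

CL = 358.50 %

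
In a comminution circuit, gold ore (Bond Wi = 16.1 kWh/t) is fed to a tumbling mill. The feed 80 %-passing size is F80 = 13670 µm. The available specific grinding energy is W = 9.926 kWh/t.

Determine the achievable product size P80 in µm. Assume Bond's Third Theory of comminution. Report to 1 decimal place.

P80 = 202.9 µm

W = 10·Wi·[P80^(−½) − F80^(−½)]
⇒ 1/√P80 = W/(10 Wi) + 1/√F80
  = 9.9260/(10·16.1) + 1/√13670 = 0.061652 + 0.008553 = 0.070205
P80 = (1/0.070205)² = 14.2440² = 202.89 µm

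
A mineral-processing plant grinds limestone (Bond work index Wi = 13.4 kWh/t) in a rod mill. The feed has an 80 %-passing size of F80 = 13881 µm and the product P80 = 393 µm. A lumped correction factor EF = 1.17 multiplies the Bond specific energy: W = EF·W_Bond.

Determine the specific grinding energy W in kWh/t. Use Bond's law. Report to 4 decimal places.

W = 10 Wi / √P80 − 10 Wi / √F80
1/√393 = 0.050443;  1/√13881 = 0.008488
W = 10·13.4·(0.050443 − 0.008488) = 5.6221 kWh/t
With EF = 1.17: W = 5.6221·1.17 = 6.5778 kWh/t

W = 6.5778 kWh/t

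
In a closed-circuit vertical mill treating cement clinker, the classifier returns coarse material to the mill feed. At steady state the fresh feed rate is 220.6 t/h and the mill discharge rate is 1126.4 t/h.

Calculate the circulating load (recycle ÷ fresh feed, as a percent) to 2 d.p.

Mill node: discharge = fresh + recycle.
R = M − F = 1126.4 − 220.6 = 905.8 t/h
CL = 100·R/F = 100·905.8/220.6 = 410.61 %

CL = 410.61 %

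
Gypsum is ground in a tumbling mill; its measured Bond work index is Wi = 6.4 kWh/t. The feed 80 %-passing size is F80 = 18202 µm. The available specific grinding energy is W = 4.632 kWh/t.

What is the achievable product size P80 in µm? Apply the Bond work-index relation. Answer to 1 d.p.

W = 10 Wi (1/√P80 − 1/√F80)  [Bond]
P80^-0.5 = F80^-0.5 + W/(10 Wi)
  = 4.6320/(10·6.4) + 1/√18202 = 0.072375 + 0.007412 = 0.079787
P80 = (1/0.079787)² = 12.5334² = 157.09 µm

P80 = 157.1 µm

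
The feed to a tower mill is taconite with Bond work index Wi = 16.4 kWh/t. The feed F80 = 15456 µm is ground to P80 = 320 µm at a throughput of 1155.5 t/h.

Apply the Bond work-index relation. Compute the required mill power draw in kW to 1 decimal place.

P = 9069.2 kW

W = 10 Wi (1/√P80 − 1/√F80)  [Bond]
W = 10·16.4·(1/√320 − 1/√15456) = 10·16.4·(0.047858) = 7.8487 kWh/t
P = W·T = 7.8487·1155.5 = 9069.2 kW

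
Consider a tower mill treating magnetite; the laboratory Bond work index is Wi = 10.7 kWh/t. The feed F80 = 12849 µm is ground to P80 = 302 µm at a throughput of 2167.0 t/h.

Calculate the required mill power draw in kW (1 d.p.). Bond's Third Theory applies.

P = 11297.0 kW

W = 10·Wi·[P80^(−½) − F80^(−½)]
W = 10·10.7·(1/√302 − 1/√12849) = 10·10.7·(0.048722) = 5.2132 kWh/t
Mill draw = 5.2132 × 2167.0 = 11297.0 kW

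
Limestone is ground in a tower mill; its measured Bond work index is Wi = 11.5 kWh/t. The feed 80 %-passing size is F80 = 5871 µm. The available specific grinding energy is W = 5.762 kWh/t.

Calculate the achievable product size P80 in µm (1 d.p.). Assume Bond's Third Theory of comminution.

W = 10 Wi (1/√P80 − 1/√F80)  [Bond]
⇒ 1/√P80 = W/(10 Wi) + 1/√F80
  = 5.7620/(10·11.5) + 1/√5871 = 0.050104 + 0.013051 = 0.063155
P80 = (1/0.063155)² = 15.8340² = 250.71 µm

P80 = 250.7 µm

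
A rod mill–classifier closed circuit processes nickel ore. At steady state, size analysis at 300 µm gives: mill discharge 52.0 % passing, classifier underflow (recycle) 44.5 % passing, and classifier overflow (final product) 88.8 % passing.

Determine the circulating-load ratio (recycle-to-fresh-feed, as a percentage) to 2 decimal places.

CL = 490.67 %

Two-product formula at 300 µm:
(1+r)·d = r·u + o ⇒ r = (o−d)/(d−u)
r = (88.8 − 52.0)/(52.0 − 44.5) = 36.8/7.5 = 4.9067
CL = 100·r = 490.67 %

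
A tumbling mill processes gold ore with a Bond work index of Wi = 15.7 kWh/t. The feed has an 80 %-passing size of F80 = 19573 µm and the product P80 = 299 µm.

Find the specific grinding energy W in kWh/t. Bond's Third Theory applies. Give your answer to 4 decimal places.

W = 7.9573 kWh/t

Bond:  W = 10 Wi (1/√P − 1/√F)
1/√299 = 0.057831;  1/√19573 = 0.007148
W = 10·15.7·(0.057831 − 0.007148) = 7.9573 kWh/t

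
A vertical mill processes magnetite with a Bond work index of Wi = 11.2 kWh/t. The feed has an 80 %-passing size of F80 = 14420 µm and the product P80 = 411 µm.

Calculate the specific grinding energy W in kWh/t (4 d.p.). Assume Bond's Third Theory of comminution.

W = 10·Wi·(P80^(-½) − F80^(-½))
1/√411 = 0.049326;  1/√14420 = 0.008328
W = 10·11.2·(0.049326 − 0.008328) = 4.5919 kWh/t

W = 4.5919 kWh/t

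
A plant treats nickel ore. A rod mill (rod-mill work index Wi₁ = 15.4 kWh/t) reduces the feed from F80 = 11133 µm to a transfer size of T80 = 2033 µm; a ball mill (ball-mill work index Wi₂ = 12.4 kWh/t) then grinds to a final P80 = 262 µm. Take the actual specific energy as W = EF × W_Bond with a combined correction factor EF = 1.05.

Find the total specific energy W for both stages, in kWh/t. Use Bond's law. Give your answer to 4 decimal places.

W_Bond = 10·Wi·(1/√P₈₀ − 1/√F₈₀)
Stage 1 (11133→2033 µm, Wi₁=15.4): W₁ = 10·15.4·(0.022178 − 0.009478) = 1.9559 kWh/t
Stage 2 (2033→262 µm, Wi₂=12.4): W₂ = 10·12.4·(0.061780 − 0.022178) = 4.9106 kWh/t
W = W₁ + W₂ = 1.9559 + 4.9106 = 6.8666 kWh/t
Apply correction: 6.8666 × 1.05 = 7.2099 kWh/t

W = 7.2099 kWh/t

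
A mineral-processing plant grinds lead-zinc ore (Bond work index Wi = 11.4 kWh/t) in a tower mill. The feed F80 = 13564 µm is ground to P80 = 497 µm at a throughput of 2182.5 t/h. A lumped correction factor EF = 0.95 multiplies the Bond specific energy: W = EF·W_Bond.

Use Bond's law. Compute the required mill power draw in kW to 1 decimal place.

P = 8572.9 kW

Bond:  W = 10 Wi (1/√P − 1/√F)
W = 10·11.4·(1/√497 − 1/√13564) = 10·11.4·(0.036270) = 4.1348 kWh/t
W_actual = 0.95 × 4.1348 = 3.9280 kWh/t
P = W·T = 3.9280·2182.5 = 8572.9 kW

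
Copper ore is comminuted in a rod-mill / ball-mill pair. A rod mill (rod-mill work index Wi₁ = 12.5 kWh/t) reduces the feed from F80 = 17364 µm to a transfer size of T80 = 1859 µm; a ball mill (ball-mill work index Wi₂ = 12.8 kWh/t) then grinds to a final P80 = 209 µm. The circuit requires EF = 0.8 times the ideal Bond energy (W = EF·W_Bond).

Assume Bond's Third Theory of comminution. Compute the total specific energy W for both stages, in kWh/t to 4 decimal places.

Bond:  W = 10 Wi (1/√P − 1/√F)
Stage 1 (17364→1859 µm, Wi₁=12.5): W₁ = 10·12.5·(0.023193 − 0.007589) = 1.9505 kWh/t
Stage 2 (1859→209 µm, Wi₂=12.8): W₂ = 10·12.8·(0.069171 − 0.023193) = 5.8852 kWh/t
W = W₁ + W₂ = 1.9505 + 5.8852 = 7.8358 kWh/t
Apply correction: 7.8358 × 0.8 = 6.2686 kWh/t

W = 6.2686 kWh/t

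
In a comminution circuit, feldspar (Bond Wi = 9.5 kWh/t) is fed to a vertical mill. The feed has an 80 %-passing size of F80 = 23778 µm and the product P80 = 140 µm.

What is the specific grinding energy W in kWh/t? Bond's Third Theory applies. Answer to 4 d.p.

W = 10 Wi (1/√P80 − 1/√F80)  [Bond]
1/√140 = 0.084515;  1/√23778 = 0.006485
W = 10·9.5·(0.084515 − 0.006485) = 7.4129 kWh/t

W = 7.4129 kWh/t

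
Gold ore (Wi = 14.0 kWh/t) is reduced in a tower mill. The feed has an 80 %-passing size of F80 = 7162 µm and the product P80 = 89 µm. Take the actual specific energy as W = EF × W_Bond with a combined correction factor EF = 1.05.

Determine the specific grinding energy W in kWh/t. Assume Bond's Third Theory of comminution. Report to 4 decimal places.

W = 10·Wi·(P80^(-½) − F80^(-½))
1/√89 = 0.106000;  1/√7162 = 0.011816
W = 10·14.0·(0.106000 − 0.011816) = 13.1857 kWh/t
Corrected W = EF·W_Bond = 1.05·13.1857 = 13.8450 kWh/t

W = 13.8450 kWh/t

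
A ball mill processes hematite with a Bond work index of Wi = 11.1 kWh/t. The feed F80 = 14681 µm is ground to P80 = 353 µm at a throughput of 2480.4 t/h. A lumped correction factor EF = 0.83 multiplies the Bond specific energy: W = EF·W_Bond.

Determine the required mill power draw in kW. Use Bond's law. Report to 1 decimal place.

P = 10276.8 kW

W = 10 Wi / √P80 − 10 Wi / √F80
W = 10·11.1·(1/√353 − 1/√14681) = 10·11.1·(0.044971) = 4.9918 kWh/t
Corrected W = EF·W_Bond = 0.83·4.9918 = 4.1432 kWh/t
P = W·T = 4.1432·2480.4 = 10276.8 kW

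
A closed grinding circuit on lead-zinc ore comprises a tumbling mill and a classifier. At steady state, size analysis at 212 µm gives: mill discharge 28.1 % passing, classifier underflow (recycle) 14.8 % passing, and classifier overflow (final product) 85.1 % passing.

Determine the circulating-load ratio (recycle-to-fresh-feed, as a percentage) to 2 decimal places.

CL = 428.57 %

Mass balance on the −212 µm fraction:
r = (o − d)/(d − u)
r = (85.1 − 28.1)/(28.1 − 14.8) = 57.0/13.3 = 4.2857
CL = 100·r = 428.57 %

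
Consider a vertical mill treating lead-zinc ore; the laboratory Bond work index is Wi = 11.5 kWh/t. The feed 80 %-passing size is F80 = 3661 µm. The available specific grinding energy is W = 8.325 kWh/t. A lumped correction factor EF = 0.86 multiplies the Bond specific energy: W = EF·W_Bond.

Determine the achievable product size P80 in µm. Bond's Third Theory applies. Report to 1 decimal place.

P80 = 98.6 µm

W_Bond = 10·Wi·(1/√P₈₀ − 1/√F₈₀)
W_Bond = W / EF = 8.325 / 0.86 = 9.6802 kWh/t
P80^-0.5 = F80^-0.5 + W_Bond/(10 Wi)
  = 9.6802/(10·11.5) + 1/√3661 = 0.084176 + 0.016527 = 0.100703
P80 = (1/0.100703)² = 9.9302² = 98.61 µm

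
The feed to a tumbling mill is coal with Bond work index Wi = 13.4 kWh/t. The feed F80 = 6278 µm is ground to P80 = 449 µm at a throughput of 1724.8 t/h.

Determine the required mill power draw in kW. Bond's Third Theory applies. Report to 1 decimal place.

Bond:  W = 10 Wi (1/√P − 1/√F)
W = 10·13.4·(1/√449 − 1/√6278) = 10·13.4·(0.034572) = 4.6327 kWh/t
Power = W × throughput = 4.6327 kWh/t × 1724.8 t/h = 7990.4 kW

P = 7990.4 kW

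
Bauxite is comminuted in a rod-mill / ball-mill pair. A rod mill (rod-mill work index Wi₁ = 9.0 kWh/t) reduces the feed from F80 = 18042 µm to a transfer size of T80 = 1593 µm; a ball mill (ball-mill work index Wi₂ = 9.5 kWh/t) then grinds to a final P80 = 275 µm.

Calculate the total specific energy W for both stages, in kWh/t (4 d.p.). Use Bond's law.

Bond: W = 10·Wi·(1/√P80 − 1/√F80)
Stage 1 (18042→1593 µm, Wi₁=9.0): W₁ = 10·9.0·(0.025055 − 0.007445) = 1.5849 kWh/t
Stage 2 (1593→275 µm, Wi₂=9.5): W₂ = 10·9.5·(0.060302 − 0.025055) = 3.3485 kWh/t
W = W₁ + W₂ = 1.5849 + 3.3485 = 4.9334 kWh/t

W = 4.9334 kWh/t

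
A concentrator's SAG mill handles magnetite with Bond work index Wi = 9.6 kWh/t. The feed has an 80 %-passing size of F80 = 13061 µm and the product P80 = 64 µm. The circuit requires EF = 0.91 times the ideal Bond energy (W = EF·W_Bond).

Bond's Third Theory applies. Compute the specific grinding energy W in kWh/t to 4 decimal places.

W = 10.1556 kWh/t

W_Bond = 10·Wi·(1/√P₈₀ − 1/√F₈₀)
1/√64 = 0.125000;  1/√13061 = 0.008750
W = 10·9.6·(0.125000 − 0.008750) = 11.1600 kWh/t
W_actual = 0.91 × 11.1600 = 10.1556 kWh/t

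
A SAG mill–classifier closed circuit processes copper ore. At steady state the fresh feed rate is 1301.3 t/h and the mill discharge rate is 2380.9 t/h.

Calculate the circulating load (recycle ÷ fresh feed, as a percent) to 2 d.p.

CL = 82.96 %

Mill node: discharge = fresh + recycle.
R = M − F = 2380.9 − 1301.3 = 1079.6 t/h
CL = 100·R/F = 100·1079.6/1301.3 = 82.96 %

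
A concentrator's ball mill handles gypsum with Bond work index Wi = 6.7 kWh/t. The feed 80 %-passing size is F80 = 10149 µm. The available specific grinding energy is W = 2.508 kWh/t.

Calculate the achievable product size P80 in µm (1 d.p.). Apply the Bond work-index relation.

P80 = 445.9 µm

W = 10·Wi·(P80^(-½) − F80^(-½))
P80^(−½) = W/(10 Wi) + F80^(−½)
  = 2.5080/(10·6.7) + 1/√10149 = 0.037433 + 0.009926 = 0.047359
P80 = (1/0.047359)² = 21.1152² = 445.85 µm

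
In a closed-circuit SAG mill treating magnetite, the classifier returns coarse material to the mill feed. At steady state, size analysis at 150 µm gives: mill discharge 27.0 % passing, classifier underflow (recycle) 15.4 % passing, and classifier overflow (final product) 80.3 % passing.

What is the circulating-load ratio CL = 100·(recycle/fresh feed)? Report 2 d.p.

CL = 459.48 %

Two-product formula at 150 µm:
d + r·d = r·u + o → r(d−u) = o−d
r = (80.3 − 27.0)/(27.0 − 15.4) = 53.3/11.6 = 4.5948
CL = 100·r = 459.48 %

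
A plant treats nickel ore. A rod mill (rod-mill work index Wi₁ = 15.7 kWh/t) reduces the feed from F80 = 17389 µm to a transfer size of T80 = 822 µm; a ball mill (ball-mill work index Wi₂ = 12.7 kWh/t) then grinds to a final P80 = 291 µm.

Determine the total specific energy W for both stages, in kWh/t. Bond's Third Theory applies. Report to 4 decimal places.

W = 10 Wi (P80^-0.5 − F80^-0.5)
Stage 1 (17389→822 µm, Wi₁=15.7): W₁ = 10·15.7·(0.034879 − 0.007583) = 4.2854 kWh/t
Stage 2 (822→291 µm, Wi₂=12.7): W₂ = 10·12.7·(0.058621 − 0.034879) = 3.0152 kWh/t
W = W₁ + W₂ = 4.2854 + 3.0152 = 7.3007 kWh/t

W = 7.3007 kWh/t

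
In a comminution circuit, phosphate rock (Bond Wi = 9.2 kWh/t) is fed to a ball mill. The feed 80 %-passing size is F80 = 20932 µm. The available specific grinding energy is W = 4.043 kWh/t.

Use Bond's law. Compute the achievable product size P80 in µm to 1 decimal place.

W = 10 Wi (P80^-0.5 − F80^-0.5)
P80^(−½) = W/(10 Wi) + F80^(−½)
  = 4.0430/(10·9.2) + 1/√20932 = 0.043946 + 0.006912 = 0.050858
P80 = (1/0.050858)² = 19.6628² = 386.62 µm

P80 = 386.6 µm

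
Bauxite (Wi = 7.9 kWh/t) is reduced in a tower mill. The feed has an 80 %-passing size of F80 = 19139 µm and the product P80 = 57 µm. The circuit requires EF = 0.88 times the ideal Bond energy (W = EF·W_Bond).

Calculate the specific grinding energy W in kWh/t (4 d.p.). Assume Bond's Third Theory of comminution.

W_Bond = 10·Wi·(1/√P₈₀ − 1/√F₈₀)
1/√57 = 0.132453;  1/√19139 = 0.007228
W = 10·7.9·(0.132453 − 0.007228) = 9.8928 kWh/t
Apply correction: 9.8928 × 0.88 = 8.7056 kWh/t

W = 8.7056 kWh/t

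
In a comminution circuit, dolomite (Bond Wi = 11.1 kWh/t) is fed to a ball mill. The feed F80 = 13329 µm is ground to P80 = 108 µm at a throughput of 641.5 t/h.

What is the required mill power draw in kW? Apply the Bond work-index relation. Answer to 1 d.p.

P = 6235.1 kW

W = 10 Wi / √P80 − 10 Wi / √F80
W = 10·11.1·(1/√108 − 1/√13329) = 10·11.1·(0.087563) = 9.7195 kWh/t
Power = W × throughput = 9.7195 kWh/t × 641.5 t/h = 6235.1 kW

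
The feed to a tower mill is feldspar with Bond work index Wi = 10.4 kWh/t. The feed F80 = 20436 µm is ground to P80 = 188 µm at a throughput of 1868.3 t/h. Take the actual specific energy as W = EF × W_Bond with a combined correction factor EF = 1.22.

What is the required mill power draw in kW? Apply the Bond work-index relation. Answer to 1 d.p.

Bond:  W = 10 Wi (1/√P − 1/√F)
W = 10·10.4·(1/√188 − 1/√20436) = 10·10.4·(0.065937) = 6.8575 kWh/t
Apply correction: 6.8575 × 1.22 = 8.3661 kWh/t
P = W·T = 8.3661·1868.3 = 15630.4 kW

P = 15630.4 kW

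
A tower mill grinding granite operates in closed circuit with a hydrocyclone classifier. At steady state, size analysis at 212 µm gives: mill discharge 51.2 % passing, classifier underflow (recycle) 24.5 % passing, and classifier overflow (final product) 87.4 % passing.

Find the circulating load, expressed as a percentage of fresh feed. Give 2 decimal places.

Two-product formula at 212 µm:
(1+r)·d = r·u + o ⇒ r = (o−d)/(d−u)
r = (87.4 − 51.2)/(51.2 − 24.5) = 36.2/26.7 = 1.3558
CL = 100·r = 135.58 %

CL = 135.58 %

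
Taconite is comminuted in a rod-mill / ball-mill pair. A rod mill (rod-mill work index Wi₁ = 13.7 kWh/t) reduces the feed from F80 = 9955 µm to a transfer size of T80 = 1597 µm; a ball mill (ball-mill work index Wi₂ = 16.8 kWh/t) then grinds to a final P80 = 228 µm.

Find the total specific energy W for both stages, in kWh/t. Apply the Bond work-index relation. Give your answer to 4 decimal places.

W = 10·Wi·(P80^(-½) − F80^(-½))
Stage 1 (9955→1597 µm, Wi₁=13.7): W₁ = 10·13.7·(0.025023 − 0.010023) = 2.0551 kWh/t
Stage 2 (1597→228 µm, Wi₂=16.8): W₂ = 10·16.8·(0.066227 − 0.025023) = 6.9221 kWh/t
W = W₁ + W₂ = 2.0551 + 6.9221 = 8.9773 kWh/t

W = 8.9773 kWh/t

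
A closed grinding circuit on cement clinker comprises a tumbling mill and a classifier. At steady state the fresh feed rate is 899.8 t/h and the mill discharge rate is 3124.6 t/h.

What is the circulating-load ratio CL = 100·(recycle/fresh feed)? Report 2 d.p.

CL = 247.25 %

Steady state: M = F + R.
R = M − F = 3124.6 − 899.8 = 2224.8 t/h
CL = 100·R/F = 100·2224.8/899.8 = 247.25 %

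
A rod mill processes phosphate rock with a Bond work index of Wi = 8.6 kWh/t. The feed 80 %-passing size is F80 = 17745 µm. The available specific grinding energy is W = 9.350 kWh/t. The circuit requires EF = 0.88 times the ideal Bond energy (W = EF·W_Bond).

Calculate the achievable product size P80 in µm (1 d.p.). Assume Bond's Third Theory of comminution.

P80 = 58.2 µm

W = 10 Wi (P80^-0.5 − F80^-0.5)
W_Bond = W / EF = 9.350 / 0.88 = 10.6250 kWh/t
P80^(−½) = W_Bond/(10 Wi) + F80^(−½)
  = 10.6250/(10·8.6) + 1/√17745 = 0.123547 + 0.007507 = 0.131053
P80 = (1/0.131053)² = 7.6305² = 58.22 µm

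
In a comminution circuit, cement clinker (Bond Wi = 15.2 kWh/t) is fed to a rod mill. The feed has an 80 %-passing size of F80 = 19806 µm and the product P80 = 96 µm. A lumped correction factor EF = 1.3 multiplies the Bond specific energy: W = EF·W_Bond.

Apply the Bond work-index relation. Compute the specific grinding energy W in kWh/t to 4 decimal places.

W = 10 Wi / √P80 − 10 Wi / √F80
1/√96 = 0.102062;  1/√19806 = 0.007106
W = 10·15.2·(0.102062 − 0.007106) = 14.4334 kWh/t
Apply correction: 14.4334 × 1.3 = 18.7634 kWh/t

W = 18.7634 kWh/t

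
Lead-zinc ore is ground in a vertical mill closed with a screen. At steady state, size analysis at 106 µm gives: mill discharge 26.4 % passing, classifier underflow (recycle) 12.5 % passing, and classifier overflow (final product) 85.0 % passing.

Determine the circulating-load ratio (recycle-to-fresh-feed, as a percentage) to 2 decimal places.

Classifier node, passing 106 µm:
(1+r)·d = r·u + o ⇒ r = (o−d)/(d−u)
r = (85.0 − 26.4)/(26.4 − 12.5) = 58.6/13.9 = 4.2158
CL = 100·r = 421.58 %

CL = 421.58 %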